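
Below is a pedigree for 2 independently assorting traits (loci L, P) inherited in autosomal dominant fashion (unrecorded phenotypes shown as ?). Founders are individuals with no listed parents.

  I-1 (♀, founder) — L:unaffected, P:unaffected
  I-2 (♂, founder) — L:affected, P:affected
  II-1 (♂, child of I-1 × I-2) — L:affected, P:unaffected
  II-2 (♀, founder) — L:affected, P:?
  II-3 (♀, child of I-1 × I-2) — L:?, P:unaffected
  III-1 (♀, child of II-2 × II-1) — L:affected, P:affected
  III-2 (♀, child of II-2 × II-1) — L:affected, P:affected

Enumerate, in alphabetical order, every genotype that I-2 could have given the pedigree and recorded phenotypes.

L/I-1 un ·: ll
L/I-2 aff ·: Ll|LL
L/II-1 aff I-1×I-2: Ll
L/II-2 aff ·: Ll|LL
L/II-3 ? I-1×I-2: ll|Ll
L/III-1 aff II-2×II-1: Ll|LL
L/III-2 aff II-2×II-1: Ll|LL
⇒ L over [I-1,I-2,II-1,II-2,II-3,III-1,III-2]: 24 consistent
P/I-1 un ·: pp
P/I-2 aff ·: Pp
P/II-1 un I-1×I-2: pp
P/II-2 ? ·: Pp|PP
P/II-3 un I-1×I-2: pp
P/III-1 aff II-2×II-1: Pp
P/III-2 aff II-2×II-1: Pp
⇒ P over [I-1,I-2,II-1,II-2,II-3,III-1,III-2]: 2 consistent

I-2 ∈ {LL Pp, Ll Pp}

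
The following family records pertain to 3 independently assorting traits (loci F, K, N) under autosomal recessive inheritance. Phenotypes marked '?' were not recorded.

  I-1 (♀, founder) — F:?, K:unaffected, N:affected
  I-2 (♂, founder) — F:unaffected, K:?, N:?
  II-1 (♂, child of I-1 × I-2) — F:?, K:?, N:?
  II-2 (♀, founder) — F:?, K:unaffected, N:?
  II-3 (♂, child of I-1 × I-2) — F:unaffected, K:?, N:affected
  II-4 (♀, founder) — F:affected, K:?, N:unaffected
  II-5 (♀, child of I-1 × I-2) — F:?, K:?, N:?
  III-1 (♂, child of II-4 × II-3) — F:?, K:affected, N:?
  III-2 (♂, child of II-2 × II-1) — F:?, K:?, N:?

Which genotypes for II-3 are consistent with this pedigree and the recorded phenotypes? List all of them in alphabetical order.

II-3 ∈ {FF Kk nn, FF kk nn, Ff Kk nn, Ff kk nn}

F/I-1 ? ·: FF|Ff|ff
F/I-2 un ·: FF|Ff
F/II-1 ? I-1×I-2: FF|Ff|ff
F/II-2 ? ·: FF|Ff|ff
F/II-3 un I-1×I-2: FF|Ff
F/II-4 aff ·: ff
F/II-5 ? I-1×I-2: FF|Ff|ff
F/III-1 ? II-4×II-3: Ff|ff
F/III-2 ? II-2×II-1: FF|Ff|ff
⇒ F over [I-1,I-2,II-1,II-2,II-3,II-4,II-5,III-1,III-2]: 329 consistent
K/I-1 un ·: KK|Kk
K/I-2 ? ·: KK|Kk|kk
K/II-1 ? I-1×I-2: KK|Kk|kk
K/II-2 un ·: KK|Kk
K/II-3 ? I-1×I-2: Kk|kk
K/II-4 ? ·: Kk|kk
K/II-5 ? I-1×I-2: KK|Kk|kk
K/III-1 aff II-4×II-3: kk
K/III-2 ? II-2×II-1: KK|Kk|kk
⇒ K over [I-1,I-2,II-1,II-2,II-3,II-4,II-5,III-1,III-2]: 270 consistent
N/I-1 aff ·: nn
N/I-2 ? ·: Nn|nn
N/II-1 ? I-1×I-2: Nn|nn
N/II-2 ? ·: NN|Nn|nn
N/II-3 aff I-1×I-2: nn
N/II-4 un ·: NN|Nn
N/II-5 ? I-1×I-2: Nn|nn
N/III-1 ? II-4×II-3: Nn|nn
N/III-2 ? II-2×II-1: NN|Nn|nn
⇒ N over [I-1,I-2,II-1,II-2,II-3,II-4,II-5,III-1,III-2]: 78 consistent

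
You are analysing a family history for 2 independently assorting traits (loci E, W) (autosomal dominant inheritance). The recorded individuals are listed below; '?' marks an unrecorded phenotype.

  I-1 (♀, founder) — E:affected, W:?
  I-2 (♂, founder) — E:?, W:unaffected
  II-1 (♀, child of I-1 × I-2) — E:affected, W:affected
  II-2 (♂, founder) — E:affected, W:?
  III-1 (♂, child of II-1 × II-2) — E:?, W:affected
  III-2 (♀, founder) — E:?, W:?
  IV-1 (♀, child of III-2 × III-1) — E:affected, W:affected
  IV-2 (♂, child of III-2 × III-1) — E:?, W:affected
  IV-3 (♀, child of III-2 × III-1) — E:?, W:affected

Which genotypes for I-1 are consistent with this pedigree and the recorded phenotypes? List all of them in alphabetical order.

E/I-1 aff ·: Ee|EE
E/I-2 ? ·: ee|Ee|EE
E/II-1 aff I-1×I-2: Ee|EE
E/II-2 aff ·: Ee|EE
E/III-1 ? II-1×II-2: ee|Ee|EE
E/III-2 ? ·: ee|Ee|EE
E/IV-1 aff III-2×III-1: Ee|EE
E/IV-2 ? III-2×III-1: ee|Ee|EE
E/IV-3 ? III-2×III-1: ee|Ee|EE
⇒ E over [I-1,I-2,II-1,II-2,III-1,III-2,IV-1,IV-2,IV-3]: 625 consistent
W/I-1 ? ·: Ww|WW
W/I-2 un ·: ww
W/II-1 aff I-1×I-2: Ww
W/II-2 ? ·: ww|Ww|WW
W/III-1 aff II-1×II-2: Ww|WW
W/III-2 ? ·: ww|Ww|WW
W/IV-1 aff III-2×III-1: Ww|WW
W/IV-2 aff III-2×III-1: Ww|WW
W/IV-3 aff III-2×III-1: Ww|WW
⇒ W over [I-1,I-2,II-1,II-2,III-1,III-2,IV-1,IV-2,IV-3]: 142 consistent

I-1 ∈ {EE WW, EE Ww, Ee WW, Ee Ww}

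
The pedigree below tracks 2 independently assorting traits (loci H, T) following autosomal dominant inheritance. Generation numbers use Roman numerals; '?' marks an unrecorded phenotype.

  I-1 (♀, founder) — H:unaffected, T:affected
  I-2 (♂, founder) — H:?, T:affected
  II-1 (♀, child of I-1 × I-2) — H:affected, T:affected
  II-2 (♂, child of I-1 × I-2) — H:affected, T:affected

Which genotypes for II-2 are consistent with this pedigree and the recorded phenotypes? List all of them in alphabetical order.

H/I-1 un ·: hh
H/I-2 ? ·: Hh|HH
H/II-1 aff I-1×I-2: Hh
H/II-2 aff I-1×I-2: Hh
⇒ H over [I-1,I-2,II-1,II-2]: 2 consistent
T/I-1 aff ·: Tt|TT
T/I-2 aff ·: Tt|TT
T/II-1 aff I-1×I-2: Tt|TT
T/II-2 aff I-1×I-2: Tt|TT
⇒ T over [I-1,I-2,II-1,II-2]: 13 consistent

II-2 ∈ {Hh TT, Hh Tt}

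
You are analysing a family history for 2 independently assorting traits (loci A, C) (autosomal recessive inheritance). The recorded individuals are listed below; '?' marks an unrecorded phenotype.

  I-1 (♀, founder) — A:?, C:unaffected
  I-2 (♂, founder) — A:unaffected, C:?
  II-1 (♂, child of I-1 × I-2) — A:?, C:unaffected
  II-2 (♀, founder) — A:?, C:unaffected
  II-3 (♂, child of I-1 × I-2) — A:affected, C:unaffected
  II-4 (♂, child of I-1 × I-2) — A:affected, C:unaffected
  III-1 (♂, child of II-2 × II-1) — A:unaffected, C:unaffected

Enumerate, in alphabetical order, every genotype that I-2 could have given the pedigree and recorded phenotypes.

A/I-1 ? ·: Aa|aa
A/I-2 un ·: Aa
A/II-1 ? I-1×I-2: AA|Aa|aa
A/II-2 ? ·: AA|Aa|aa
A/II-3 aff I-1×I-2: aa
A/II-4 aff I-1×I-2: aa
A/III-1 un II-2×II-1: AA|Aa
⇒ A over [I-1,I-2,II-1,II-2,II-3,II-4,III-1]: 18 consistent
C/I-1 un ·: CC|Cc
C/I-2 ? ·: CC|Cc|cc
C/II-1 un I-1×I-2: CC|Cc
C/II-2 un ·: CC|Cc
C/II-3 un I-1×I-2: CC|Cc
C/II-4 un I-1×I-2: CC|Cc
C/III-1 un II-2×II-1: CC|Cc
⇒ C over [I-1,I-2,II-1,II-2,II-3,II-4,III-1]: 95 consistent

I-2 ∈ {Aa CC, Aa Cc, Aa cc}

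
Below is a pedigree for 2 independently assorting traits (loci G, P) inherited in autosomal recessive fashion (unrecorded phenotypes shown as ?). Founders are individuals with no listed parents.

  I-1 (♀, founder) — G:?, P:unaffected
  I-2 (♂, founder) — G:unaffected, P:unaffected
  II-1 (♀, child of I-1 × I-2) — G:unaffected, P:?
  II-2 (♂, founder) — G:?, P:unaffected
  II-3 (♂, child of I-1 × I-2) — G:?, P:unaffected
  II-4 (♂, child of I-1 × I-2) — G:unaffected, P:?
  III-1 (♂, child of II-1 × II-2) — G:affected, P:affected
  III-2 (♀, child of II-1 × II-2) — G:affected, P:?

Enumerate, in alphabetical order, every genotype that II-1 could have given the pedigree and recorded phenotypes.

G/I-1 ? ·: GG|Gg|gg
G/I-2 un ·: GG|Gg
G/II-1 un I-1×I-2: Gg
G/II-2 ? ·: Gg|gg
G/II-3 ? I-1×I-2: GG|Gg|gg
G/II-4 un I-1×I-2: GG|Gg
G/III-1 aff II-1×II-2: gg
G/III-2 aff II-1×II-2: gg
⇒ G over [I-1,I-2,II-1,II-2,II-3,II-4,III-1,III-2]: 34 consistent
P/I-1 un ·: PP|Pp
P/I-2 un ·: PP|Pp
P/II-1 ? I-1×I-2: Pp|pp
P/II-2 un ·: Pp
P/II-3 un I-1×I-2: PP|Pp
P/II-4 ? I-1×I-2: PP|Pp|pp
P/III-1 aff II-1×II-2: pp
P/III-2 ? II-1×II-2: PP|Pp|pp
⇒ P over [I-1,I-2,II-1,II-2,II-3,II-4,III-1,III-2]: 54 consistent

II-1 ∈ {Gg Pp, Gg pp}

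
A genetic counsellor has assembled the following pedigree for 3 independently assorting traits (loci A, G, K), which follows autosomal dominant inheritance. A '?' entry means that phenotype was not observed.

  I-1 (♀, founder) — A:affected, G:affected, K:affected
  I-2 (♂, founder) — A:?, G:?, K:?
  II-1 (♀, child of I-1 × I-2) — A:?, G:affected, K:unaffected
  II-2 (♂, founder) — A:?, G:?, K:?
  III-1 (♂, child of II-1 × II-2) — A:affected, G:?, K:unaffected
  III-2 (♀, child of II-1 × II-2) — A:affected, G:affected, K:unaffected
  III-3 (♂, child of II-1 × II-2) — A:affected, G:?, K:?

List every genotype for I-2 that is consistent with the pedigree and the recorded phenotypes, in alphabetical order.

A/I-1 aff ·: Aa|AA
A/I-2 ? ·: aa|Aa|AA
A/II-1 ? I-1×I-2: aa|Aa|AA
A/II-2 ? ·: aa|Aa|AA
A/III-1 aff II-1×II-2: Aa|AA
A/III-2 aff II-1×II-2: Aa|AA
A/III-3 aff II-1×II-2: Aa|AA
⇒ A over [I-1,I-2,II-1,II-2,III-1,III-2,III-3]: 129 consistent
G/I-1 aff ·: Gg|GG
G/I-2 ? ·: gg|Gg|GG
G/II-1 aff I-1×I-2: Gg|GG
G/II-2 ? ·: gg|Gg|GG
G/III-1 ? II-1×II-2: gg|Gg|GG
G/III-2 aff II-1×II-2: Gg|GG
G/III-3 ? II-1×II-2: gg|Gg|GG
⇒ G over [I-1,I-2,II-1,II-2,III-1,III-2,III-3]: 190 consistent
K/I-1 aff ·: Kk
K/I-2 ? ·: kk|Kk
K/II-1 un I-1×I-2: kk
K/II-2 ? ·: kk|Kk
K/III-1 un II-1×II-2: kk
K/III-2 un II-1×II-2: kk
K/III-3 ? II-1×II-2: kk|Kk
⇒ K over [I-1,I-2,II-1,II-2,III-1,III-2,III-3]: 6 consistent

I-2 ∈ {AA GG Kk, AA GG kk, AA Gg Kk, AA Gg kk, AA gg Kk, AA gg kk, Aa GG Kk, Aa GG kk, Aa Gg Kk, Aa Gg kk, Aa gg Kk, Aa gg kk, aa GG Kk, aa GG kk, aa Gg Kk, aa Gg kk, aa gg Kk, aa gg kk}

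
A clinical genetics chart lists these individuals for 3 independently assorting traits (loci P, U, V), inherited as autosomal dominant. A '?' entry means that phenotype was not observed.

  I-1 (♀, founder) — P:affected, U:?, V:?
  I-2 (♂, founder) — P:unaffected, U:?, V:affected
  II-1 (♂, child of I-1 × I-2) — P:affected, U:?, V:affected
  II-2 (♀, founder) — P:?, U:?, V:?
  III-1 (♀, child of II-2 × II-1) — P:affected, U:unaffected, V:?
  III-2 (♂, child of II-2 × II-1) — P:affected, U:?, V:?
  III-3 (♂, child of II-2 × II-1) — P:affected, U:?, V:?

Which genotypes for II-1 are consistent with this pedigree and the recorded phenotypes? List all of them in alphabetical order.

P/I-1 aff ·: Pp|PP
P/I-2 un ·: pp
P/II-1 aff I-1×I-2: Pp
P/II-2 ? ·: pp|Pp|PP
P/III-1 aff II-2×II-1: Pp|PP
P/III-2 aff II-2×II-1: Pp|PP
P/III-3 aff II-2×II-1: Pp|PP
⇒ P over [I-1,I-2,II-1,II-2,III-1,III-2,III-3]: 34 consistent
U/I-1 ? ·: uu|Uu|UU
U/I-2 ? ·: uu|Uu|UU
U/II-1 ? I-1×I-2: uu|Uu
U/II-2 ? ·: uu|Uu
U/III-1 un II-2×II-1: uu
U/III-2 ? II-2×II-1: uu|Uu|UU
U/III-3 ? II-2×II-1: uu|Uu|UU
⇒ U over [I-1,I-2,II-1,II-2,III-1,III-2,III-3]: 111 consistent
V/I-1 ? ·: vv|Vv|VV
V/I-2 aff ·: Vv|VV
V/II-1 aff I-1×I-2: Vv|VV
V/II-2 ? ·: vv|Vv|VV
V/III-1 ? II-2×II-1: vv|Vv|VV
V/III-2 ? II-2×II-1: vv|Vv|VV
V/III-3 ? II-2×II-1: vv|Vv|VV
⇒ V over [I-1,I-2,II-1,II-2,III-1,III-2,III-3]: 255 consistent

II-1 ∈ {Pp Uu VV, Pp Uu Vv, Pp uu VV, Pp uu Vv}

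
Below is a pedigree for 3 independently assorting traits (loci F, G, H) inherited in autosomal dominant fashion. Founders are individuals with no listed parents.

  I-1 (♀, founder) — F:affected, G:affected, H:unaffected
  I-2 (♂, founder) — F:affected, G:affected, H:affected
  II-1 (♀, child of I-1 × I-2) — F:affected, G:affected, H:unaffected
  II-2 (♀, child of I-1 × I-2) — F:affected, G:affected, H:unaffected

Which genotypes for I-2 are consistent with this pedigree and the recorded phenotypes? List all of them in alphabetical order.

F/I-1 aff ·: Ff|FF
F/I-2 aff ·: Ff|FF
F/II-1 aff I-1×I-2: Ff|FF
F/II-2 aff I-1×I-2: Ff|FF
⇒ F over [I-1,I-2,II-1,II-2]: 13 consistent
G/I-1 aff ·: Gg|GG
G/I-2 aff ·: Gg|GG
G/II-1 aff I-1×I-2: Gg|GG
G/II-2 aff I-1×I-2: Gg|GG
⇒ G over [I-1,I-2,II-1,II-2]: 13 consistent
H/I-1 un ·: hh
H/I-2 aff ·: Hh
H/II-1 un I-1×I-2: hh
H/II-2 un I-1×I-2: hh
⇒ H over [I-1,I-2,II-1,II-2]: 1 consistent

I-2 ∈ {FF GG Hh, FF Gg Hh, Ff GG Hh, Ff Gg Hh}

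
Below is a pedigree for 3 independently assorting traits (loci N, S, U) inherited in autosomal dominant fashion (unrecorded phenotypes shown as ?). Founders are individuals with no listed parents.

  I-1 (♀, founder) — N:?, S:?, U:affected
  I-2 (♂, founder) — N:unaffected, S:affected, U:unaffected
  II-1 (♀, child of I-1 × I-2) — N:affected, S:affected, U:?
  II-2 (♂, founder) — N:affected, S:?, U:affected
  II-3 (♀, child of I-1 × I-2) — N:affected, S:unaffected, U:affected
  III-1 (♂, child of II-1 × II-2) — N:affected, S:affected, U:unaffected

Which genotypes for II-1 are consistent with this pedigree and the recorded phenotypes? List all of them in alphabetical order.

N/I-1 ? ·: Nn|NN
N/I-2 un ·: nn
N/II-1 aff I-1×I-2: Nn
N/II-2 aff ·: Nn|NN
N/II-3 aff I-1×I-2: Nn
N/III-1 aff II-1×II-2: Nn|NN
⇒ N over [I-1,I-2,II-1,II-2,II-3,III-1]: 8 consistent
S/I-1 ? ·: ss|Ss
S/I-2 aff ·: Ss
S/II-1 aff I-1×I-2: Ss|SS
S/II-2 ? ·: ss|Ss|SS
S/II-3 un I-1×I-2: ss
S/III-1 aff II-1×II-2: Ss|SS
⇒ S over [I-1,I-2,II-1,II-2,II-3,III-1]: 14 consistent
U/I-1 aff ·: Uu|UU
U/I-2 un ·: uu
U/II-1 ? I-1×I-2: uu|Uu
U/II-2 aff ·: Uu
U/II-3 aff I-1×I-2: Uu
U/III-1 un II-1×II-2: uu
⇒ U over [I-1,I-2,II-1,II-2,II-3,III-1]: 3 consistent

II-1 ∈ {Nn SS Uu, Nn SS uu, Nn Ss Uu, Nn Ss uu}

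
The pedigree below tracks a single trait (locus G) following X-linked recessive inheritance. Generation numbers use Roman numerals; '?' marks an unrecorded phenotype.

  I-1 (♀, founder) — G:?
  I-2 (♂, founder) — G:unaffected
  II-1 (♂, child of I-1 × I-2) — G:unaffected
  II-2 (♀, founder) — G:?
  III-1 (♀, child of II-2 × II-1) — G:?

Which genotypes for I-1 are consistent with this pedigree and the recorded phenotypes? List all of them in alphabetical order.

G/I-1 ? ·: X^GX^G|X^GX^g
G/I-2 un ·: X^GY
G/II-1 un I-1×I-2: X^GY
G/II-2 ? ·: X^GX^G|X^GX^g|X^gX^g
G/III-1 ? II-2×II-1: X^GX^G|X^GX^g
⇒ G over [I-1,I-2,II-1,II-2,III-1]: 8 consistent

I-1 ∈ {X^GX^G, X^GX^g}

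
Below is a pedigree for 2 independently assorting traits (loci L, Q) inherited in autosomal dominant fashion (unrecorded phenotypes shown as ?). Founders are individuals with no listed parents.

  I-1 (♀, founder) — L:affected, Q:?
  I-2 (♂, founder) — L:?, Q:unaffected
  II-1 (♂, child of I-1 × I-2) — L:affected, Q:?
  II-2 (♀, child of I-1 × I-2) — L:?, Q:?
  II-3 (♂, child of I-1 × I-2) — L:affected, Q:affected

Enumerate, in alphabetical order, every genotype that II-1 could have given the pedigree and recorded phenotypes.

II-1 ∈ {LL Qq, LL qq, Ll Qq, Ll qq}

L/I-1 aff ·: Ll|LL
L/I-2 ? ·: ll|Ll|LL
L/II-1 aff I-1×I-2: Ll|LL
L/II-2 ? I-1×I-2: ll|Ll|LL
L/II-3 aff I-1×I-2: Ll|LL
⇒ L over [I-1,I-2,II-1,II-2,II-3]: 32 consistent
Q/I-1 ? ·: Qq|QQ
Q/I-2 un ·: qq
Q/II-1 ? I-1×I-2: qq|Qq
Q/II-2 ? I-1×I-2: qq|Qq
Q/II-3 aff I-1×I-2: Qq
⇒ Q over [I-1,I-2,II-1,II-2,II-3]: 5 consistent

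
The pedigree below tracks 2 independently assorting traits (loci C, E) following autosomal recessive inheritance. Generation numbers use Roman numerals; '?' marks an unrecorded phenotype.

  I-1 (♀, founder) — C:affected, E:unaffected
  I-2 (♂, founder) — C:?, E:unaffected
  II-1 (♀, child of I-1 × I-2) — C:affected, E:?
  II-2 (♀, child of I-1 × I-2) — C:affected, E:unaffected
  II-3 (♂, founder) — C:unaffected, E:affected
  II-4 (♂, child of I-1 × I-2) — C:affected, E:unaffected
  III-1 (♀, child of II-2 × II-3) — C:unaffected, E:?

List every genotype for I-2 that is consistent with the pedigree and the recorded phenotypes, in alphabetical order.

I-2 ∈ {Cc EE, Cc Ee, cc EE, cc Ee}

C/I-1 aff ·: cc
C/I-2 ? ·: Cc|cc
C/II-1 aff I-1×I-2: cc
C/II-2 aff I-1×I-2: cc
C/II-3 un ·: CC|Cc
C/II-4 aff I-1×I-2: cc
C/III-1 un II-2×II-3: Cc
⇒ C over [I-1,I-2,II-1,II-2,II-3,II-4,III-1]: 4 consistent
E/I-1 un ·: EE|Ee
E/I-2 un ·: EE|Ee
E/II-1 ? I-1×I-2: EE|Ee|ee
E/II-2 un I-1×I-2: EE|Ee
E/II-3 aff ·: ee
E/II-4 un I-1×I-2: EE|Ee
E/III-1 ? II-2×II-3: Ee|ee
⇒ E over [I-1,I-2,II-1,II-2,II-3,II-4,III-1]: 43 consistent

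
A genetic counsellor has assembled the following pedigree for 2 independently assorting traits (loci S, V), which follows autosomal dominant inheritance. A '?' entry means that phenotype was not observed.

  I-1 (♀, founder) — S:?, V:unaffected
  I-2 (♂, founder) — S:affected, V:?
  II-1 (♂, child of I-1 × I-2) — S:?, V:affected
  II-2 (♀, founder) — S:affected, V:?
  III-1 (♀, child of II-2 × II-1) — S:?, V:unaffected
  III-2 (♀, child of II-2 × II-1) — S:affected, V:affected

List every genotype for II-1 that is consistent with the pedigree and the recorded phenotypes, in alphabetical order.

S/I-1 ? ·: ss|Ss|SS
S/I-2 aff ·: Ss|SS
S/II-1 ? I-1×I-2: ss|Ss|SS
S/II-2 aff ·: Ss|SS
S/III-1 ? II-2×II-1: ss|Ss|SS
S/III-2 aff II-2×II-1: Ss|SS
⇒ S over [I-1,I-2,II-1,II-2,III-1,III-2]: 76 consistent
V/I-1 un ·: vv
V/I-2 ? ·: Vv|VV
V/II-1 aff I-1×I-2: Vv
V/II-2 ? ·: vv|Vv
V/III-1 un II-2×II-1: vv
V/III-2 aff II-2×II-1: Vv|VV
⇒ V over [I-1,I-2,II-1,II-2,III-1,III-2]: 6 consistent

II-1 ∈ {SS Vv, Ss Vv, ss Vv}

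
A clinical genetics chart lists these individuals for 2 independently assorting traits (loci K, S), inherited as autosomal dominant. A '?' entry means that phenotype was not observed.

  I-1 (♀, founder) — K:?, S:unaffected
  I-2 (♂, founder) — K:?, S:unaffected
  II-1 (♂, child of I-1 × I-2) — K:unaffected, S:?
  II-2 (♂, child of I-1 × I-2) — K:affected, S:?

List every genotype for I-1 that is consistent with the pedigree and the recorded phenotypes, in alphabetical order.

K/I-1 ? ·: kk|Kk
K/I-2 ? ·: kk|Kk
K/II-1 un I-1×I-2: kk
K/II-2 aff I-1×I-2: Kk|KK
⇒ K over [I-1,I-2,II-1,II-2]: 4 consistent
S/I-1 un ·: ss
S/I-2 un ·: ss
S/II-1 ? I-1×I-2: ss
S/II-2 ? I-1×I-2: ss
⇒ S over [I-1,I-2,II-1,II-2]: 1 consistent

I-1 ∈ {Kk ss, kk ss}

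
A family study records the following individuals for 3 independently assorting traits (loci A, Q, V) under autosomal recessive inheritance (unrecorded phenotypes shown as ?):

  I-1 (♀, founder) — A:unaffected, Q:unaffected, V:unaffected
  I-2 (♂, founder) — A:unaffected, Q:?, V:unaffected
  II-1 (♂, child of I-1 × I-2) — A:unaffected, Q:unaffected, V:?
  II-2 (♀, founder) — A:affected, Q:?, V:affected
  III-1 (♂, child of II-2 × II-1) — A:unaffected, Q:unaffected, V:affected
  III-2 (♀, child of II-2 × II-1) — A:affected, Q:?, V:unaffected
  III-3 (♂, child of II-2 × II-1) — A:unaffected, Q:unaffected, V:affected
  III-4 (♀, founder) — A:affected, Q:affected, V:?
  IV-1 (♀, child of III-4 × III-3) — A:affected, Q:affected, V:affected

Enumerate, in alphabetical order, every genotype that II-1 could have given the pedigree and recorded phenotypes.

A/I-1 un ·: AA|Aa
A/I-2 un ·: AA|Aa
A/II-1 un I-1×I-2: Aa
A/II-2 aff ·: aa
A/III-1 un II-2×II-1: Aa
A/III-2 aff II-2×II-1: aa
A/III-3 un II-2×II-1: Aa
A/III-4 aff ·: aa
A/IV-1 aff III-4×III-3: aa
⇒ A over [I-1,I-2,II-1,II-2,III-1,III-2,III-3,III-4,IV-1]: 3 consistent
Q/I-1 un ·: QQ|Qq
Q/I-2 ? ·: QQ|Qq|qq
Q/II-1 un I-1×I-2: QQ|Qq
Q/II-2 ? ·: QQ|Qq|qq
Q/III-1 un II-2×II-1: QQ|Qq
Q/III-2 ? II-2×II-1: QQ|Qq|qq
Q/III-3 un II-2×II-1: Qq
Q/III-4 aff ·: qq
Q/IV-1 aff III-4×III-3: qq
⇒ Q over [I-1,I-2,II-1,II-2,III-1,III-2,III-3,III-4,IV-1]: 80 consistent
V/I-1 un ·: VV|Vv
V/I-2 un ·: VV|Vv
V/II-1 ? I-1×I-2: Vv
V/II-2 aff ·: vv
V/III-1 aff II-2×II-1: vv
V/III-2 un II-2×II-1: Vv
V/III-3 aff II-2×II-1: vv
V/III-4 ? ·: Vv|vv
V/IV-1 aff III-4×III-3: vv
⇒ V over [I-1,I-2,II-1,II-2,III-1,III-2,III-3,III-4,IV-1]: 6 consistent

II-1 ∈ {Aa QQ Vv, Aa Qq Vv}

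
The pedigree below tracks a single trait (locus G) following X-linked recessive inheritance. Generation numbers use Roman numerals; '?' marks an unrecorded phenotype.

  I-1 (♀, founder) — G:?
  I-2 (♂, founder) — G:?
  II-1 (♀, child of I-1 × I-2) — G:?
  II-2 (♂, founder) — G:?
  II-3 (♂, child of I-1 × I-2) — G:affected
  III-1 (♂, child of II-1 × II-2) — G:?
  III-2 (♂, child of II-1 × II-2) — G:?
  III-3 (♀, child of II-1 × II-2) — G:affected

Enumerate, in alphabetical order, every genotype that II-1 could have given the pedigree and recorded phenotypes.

II-1 ∈ {X^GX^g, X^gX^g}

G/I-1 ? ·: X^GX^g|X^gX^g
G/I-2 ? ·: X^GY|X^gY
G/II-1 ? I-1×I-2: X^GX^g|X^gX^g
G/II-2 ? ·: X^gY
G/II-3 aff I-1×I-2: X^gY
G/III-1 ? II-1×II-2: X^GY|X^gY
G/III-2 ? II-1×II-2: X^GY|X^gY
G/III-3 aff II-1×II-2: X^gX^g
⇒ G over [I-1,I-2,II-1,II-2,II-3,III-1,III-2,III-3]: 14 consistent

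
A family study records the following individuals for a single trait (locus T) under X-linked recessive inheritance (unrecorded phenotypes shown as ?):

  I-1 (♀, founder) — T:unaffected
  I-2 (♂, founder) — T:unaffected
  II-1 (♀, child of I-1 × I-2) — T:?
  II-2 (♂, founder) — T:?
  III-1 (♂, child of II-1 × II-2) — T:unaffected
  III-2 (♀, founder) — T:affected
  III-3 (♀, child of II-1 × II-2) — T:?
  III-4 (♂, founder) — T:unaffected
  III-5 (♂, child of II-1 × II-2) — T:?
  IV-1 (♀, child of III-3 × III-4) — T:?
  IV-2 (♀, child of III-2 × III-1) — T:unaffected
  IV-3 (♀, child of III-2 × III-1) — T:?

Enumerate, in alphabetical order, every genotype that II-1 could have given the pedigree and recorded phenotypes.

II-1 ∈ {X^TX^T, X^TX^t}

T/I-1 un ·: X^TX^T|X^TX^t
T/I-2 un ·: X^TY
T/II-1 ? I-1×I-2: X^TX^T|X^TX^t
T/II-2 ? ·: X^TY|X^tY
T/III-1 un II-1×II-2: X^TY
T/III-2 aff ·: X^tX^t
T/III-3 ? II-1×II-2: X^TX^T|X^TX^t|X^tX^t
T/III-4 un ·: X^TY
T/III-5 ? II-1×II-2: X^TY|X^tY
T/IV-1 ? III-3×III-4: X^TX^T|X^TX^t
T/IV-2 un III-2×III-1: X^TX^t
T/IV-3 ? III-2×III-1: X^TX^t
⇒ T over [I-1,I-2,II-1,II-2,III-1,III-2,III-3,III-4,III-5,IV-1,IV-2,IV-3]: 18 consistent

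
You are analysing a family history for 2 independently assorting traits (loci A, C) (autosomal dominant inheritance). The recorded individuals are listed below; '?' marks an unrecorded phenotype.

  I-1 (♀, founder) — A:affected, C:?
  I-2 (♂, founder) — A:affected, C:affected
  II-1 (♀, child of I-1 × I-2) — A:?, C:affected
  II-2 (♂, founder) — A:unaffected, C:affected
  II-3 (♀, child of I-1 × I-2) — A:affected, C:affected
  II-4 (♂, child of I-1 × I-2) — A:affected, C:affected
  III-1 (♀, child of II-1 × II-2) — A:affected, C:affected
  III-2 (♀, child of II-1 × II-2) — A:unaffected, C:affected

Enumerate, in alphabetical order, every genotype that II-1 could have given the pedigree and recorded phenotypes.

A/I-1 aff ·: Aa|AA
A/I-2 aff ·: Aa|AA
A/II-1 ? I-1×I-2: Aa
A/II-2 un ·: aa
A/II-3 aff I-1×I-2: Aa|AA
A/II-4 aff I-1×I-2: Aa|AA
A/III-1 aff II-1×II-2: Aa
A/III-2 un II-1×II-2: aa
⇒ A over [I-1,I-2,II-1,II-2,II-3,II-4,III-1,III-2]: 12 consistent
C/I-1 ? ·: cc|Cc|CC
C/I-2 aff ·: Cc|CC
C/II-1 aff I-1×I-2: Cc|CC
C/II-2 aff ·: Cc|CC
C/II-3 aff I-1×I-2: Cc|CC
C/II-4 aff I-1×I-2: Cc|CC
C/III-1 aff II-1×II-2: Cc|CC
C/III-2 aff II-1×II-2: Cc|CC
⇒ C over [I-1,I-2,II-1,II-2,II-3,II-4,III-1,III-2]: 177 consistent

II-1 ∈ {Aa CC, Aa Cc}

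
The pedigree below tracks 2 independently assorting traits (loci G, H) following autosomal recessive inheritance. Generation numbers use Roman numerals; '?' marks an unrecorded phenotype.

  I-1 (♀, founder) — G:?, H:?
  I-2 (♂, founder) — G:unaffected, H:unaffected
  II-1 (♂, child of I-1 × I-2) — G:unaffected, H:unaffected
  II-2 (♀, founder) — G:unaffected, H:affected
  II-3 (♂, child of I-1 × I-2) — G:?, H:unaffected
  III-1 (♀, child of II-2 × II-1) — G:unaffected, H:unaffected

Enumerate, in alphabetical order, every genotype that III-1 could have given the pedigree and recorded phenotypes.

III-1 ∈ {GG Hh, Gg Hh}

G/I-1 ? ·: GG|Gg|gg
G/I-2 un ·: GG|Gg
G/II-1 un I-1×I-2: GG|Gg
G/II-2 un ·: GG|Gg
G/II-3 ? I-1×I-2: GG|Gg|gg
G/III-1 un II-2×II-1: GG|Gg
⇒ G over [I-1,I-2,II-1,II-2,II-3,III-1]: 64 consistent
H/I-1 ? ·: HH|Hh|hh
H/I-2 un ·: HH|Hh
H/II-1 un I-1×I-2: HH|Hh
H/II-2 aff ·: hh
H/II-3 un I-1×I-2: HH|Hh
H/III-1 un II-2×II-1: Hh
⇒ H over [I-1,I-2,II-1,II-2,II-3,III-1]: 15 consistent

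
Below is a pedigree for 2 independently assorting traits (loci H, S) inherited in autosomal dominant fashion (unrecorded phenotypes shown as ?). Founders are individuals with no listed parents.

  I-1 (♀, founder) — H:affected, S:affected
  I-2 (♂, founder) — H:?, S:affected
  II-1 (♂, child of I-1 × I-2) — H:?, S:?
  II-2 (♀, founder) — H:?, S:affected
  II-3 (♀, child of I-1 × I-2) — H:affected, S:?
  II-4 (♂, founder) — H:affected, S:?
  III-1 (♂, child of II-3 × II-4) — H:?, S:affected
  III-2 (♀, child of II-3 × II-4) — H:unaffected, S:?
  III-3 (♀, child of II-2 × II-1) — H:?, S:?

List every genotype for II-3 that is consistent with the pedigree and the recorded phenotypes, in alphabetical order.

H/I-1 aff ·: Hh|HH
H/I-2 ? ·: hh|Hh|HH
H/II-1 ? I-1×I-2: hh|Hh|HH
H/II-2 ? ·: hh|Hh|HH
H/II-3 aff I-1×I-2: Hh
H/II-4 aff ·: Hh
H/III-1 ? II-3×II-4: hh|Hh|HH
H/III-2 un II-3×II-4: hh
H/III-3 ? II-2×II-1: hh|Hh|HH
⇒ H over [I-1,I-2,II-1,II-2,II-3,II-4,III-1,III-2,III-3]: 165 consistent
S/I-1 aff ·: Ss|SS
S/I-2 aff ·: Ss|SS
S/II-1 ? I-1×I-2: ss|Ss|SS
S/II-2 aff ·: Ss|SS
S/II-3 ? I-1×I-2: ss|Ss|SS
S/II-4 ? ·: ss|Ss|SS
S/III-1 aff II-3×II-4: Ss|SS
S/III-2 ? II-3×II-4: ss|Ss|SS
S/III-3 ? II-2×II-1: ss|Ss|SS
⇒ S over [I-1,I-2,II-1,II-2,II-3,II-4,III-1,III-2,III-3]: 537 consistent

II-3 ∈ {Hh SS, Hh Ss, Hh ss}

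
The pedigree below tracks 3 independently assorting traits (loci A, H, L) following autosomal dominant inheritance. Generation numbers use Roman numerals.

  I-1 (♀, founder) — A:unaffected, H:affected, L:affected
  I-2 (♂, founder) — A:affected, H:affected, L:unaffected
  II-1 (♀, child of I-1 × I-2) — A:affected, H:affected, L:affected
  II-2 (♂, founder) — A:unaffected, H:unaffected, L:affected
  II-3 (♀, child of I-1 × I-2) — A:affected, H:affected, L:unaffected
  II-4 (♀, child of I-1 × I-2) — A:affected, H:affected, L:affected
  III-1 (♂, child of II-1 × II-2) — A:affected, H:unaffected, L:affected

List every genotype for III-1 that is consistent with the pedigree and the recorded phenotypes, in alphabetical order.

A/I-1 un ·: aa
A/I-2 aff ·: Aa|AA
A/II-1 aff I-1×I-2: Aa
A/II-2 un ·: aa
A/II-3 aff I-1×I-2: Aa
A/II-4 aff I-1×I-2: Aa
A/III-1 aff II-1×II-2: Aa
⇒ A over [I-1,I-2,II-1,II-2,II-3,II-4,III-1]: 2 consistent
H/I-1 aff ·: Hh|HH
H/I-2 aff ·: Hh|HH
H/II-1 aff I-1×I-2: Hh
H/II-2 un ·: hh
H/II-3 aff I-1×I-2: Hh|HH
H/II-4 aff I-1×I-2: Hh|HH
H/III-1 un II-1×II-2: hh
⇒ H over [I-1,I-2,II-1,II-2,II-3,II-4,III-1]: 12 consistent
L/I-1 aff ·: Ll
L/I-2 un ·: ll
L/II-1 aff I-1×I-2: Ll
L/II-2 aff ·: Ll|LL
L/II-3 un I-1×I-2: ll
L/II-4 aff I-1×I-2: Ll
L/III-1 aff II-1×II-2: Ll|LL
⇒ L over [I-1,I-2,II-1,II-2,II-3,II-4,III-1]: 4 consistent

III-1 ∈ {Aa hh LL, Aa hh Ll}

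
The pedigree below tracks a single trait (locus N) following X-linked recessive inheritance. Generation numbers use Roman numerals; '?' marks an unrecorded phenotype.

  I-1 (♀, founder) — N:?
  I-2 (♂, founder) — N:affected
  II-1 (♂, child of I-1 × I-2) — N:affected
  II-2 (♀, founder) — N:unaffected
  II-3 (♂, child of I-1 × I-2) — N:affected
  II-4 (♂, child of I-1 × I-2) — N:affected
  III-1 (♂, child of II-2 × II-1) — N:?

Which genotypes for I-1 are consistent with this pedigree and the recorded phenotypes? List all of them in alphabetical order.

N/I-1 ? ·: X^NX^n|X^nX^n
N/I-2 aff ·: X^nY
N/II-1 aff I-1×I-2: X^nY
N/II-2 un ·: X^NX^N|X^NX^n
N/II-3 aff I-1×I-2: X^nY
N/II-4 aff I-1×I-2: X^nY
N/III-1 ? II-2×II-1: X^NY|X^nY
⇒ N over [I-1,I-2,II-1,II-2,II-3,II-4,III-1]: 6 consistent

I-1 ∈ {X^NX^n, X^nX^n}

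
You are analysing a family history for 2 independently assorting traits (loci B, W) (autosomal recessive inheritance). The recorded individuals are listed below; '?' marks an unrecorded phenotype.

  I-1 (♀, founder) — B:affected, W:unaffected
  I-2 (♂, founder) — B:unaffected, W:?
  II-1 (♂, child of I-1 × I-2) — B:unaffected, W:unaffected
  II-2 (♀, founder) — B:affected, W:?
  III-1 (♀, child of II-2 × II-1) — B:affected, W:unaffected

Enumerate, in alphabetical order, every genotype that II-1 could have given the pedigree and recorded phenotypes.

II-1 ∈ {Bb WW, Bb Ww}

B/I-1 aff ·: bb
B/I-2 un ·: BB|Bb
B/II-1 un I-1×I-2: Bb
B/II-2 aff ·: bb
B/III-1 aff II-2×II-1: bb
⇒ B over [I-1,I-2,II-1,II-2,III-1]: 2 consistent
W/I-1 un ·: WW|Ww
W/I-2 ? ·: WW|Ww|ww
W/II-1 un I-1×I-2: WW|Ww
W/II-2 ? ·: WW|Ww|ww
W/III-1 un II-2×II-1: WW|Ww
⇒ W over [I-1,I-2,II-1,II-2,III-1]: 41 consistent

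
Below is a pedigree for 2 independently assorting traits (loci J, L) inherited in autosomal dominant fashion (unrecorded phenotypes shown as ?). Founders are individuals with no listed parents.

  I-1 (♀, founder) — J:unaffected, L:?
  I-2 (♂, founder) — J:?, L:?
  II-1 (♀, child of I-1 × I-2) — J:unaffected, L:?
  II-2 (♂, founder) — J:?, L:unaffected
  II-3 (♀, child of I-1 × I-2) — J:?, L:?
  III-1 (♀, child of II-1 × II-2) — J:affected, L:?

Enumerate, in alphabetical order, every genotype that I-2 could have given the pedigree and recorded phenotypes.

J/I-1 un ·: jj
J/I-2 ? ·: jj|Jj
J/II-1 un I-1×I-2: jj
J/II-2 ? ·: Jj|JJ
J/II-3 ? I-1×I-2: jj|Jj
J/III-1 aff II-1×II-2: Jj
⇒ J over [I-1,I-2,II-1,II-2,II-3,III-1]: 6 consistent
L/I-1 ? ·: ll|Ll|LL
L/I-2 ? ·: ll|Ll|LL
L/II-1 ? I-1×I-2: ll|Ll|LL
L/II-2 un ·: ll
L/II-3 ? I-1×I-2: ll|Ll|LL
L/III-1 ? II-1×II-2: ll|Ll
⇒ L over [I-1,I-2,II-1,II-2,II-3,III-1]: 42 consistent

I-2 ∈ {Jj LL, Jj Ll, Jj ll, jj LL, jj Ll, jj ll}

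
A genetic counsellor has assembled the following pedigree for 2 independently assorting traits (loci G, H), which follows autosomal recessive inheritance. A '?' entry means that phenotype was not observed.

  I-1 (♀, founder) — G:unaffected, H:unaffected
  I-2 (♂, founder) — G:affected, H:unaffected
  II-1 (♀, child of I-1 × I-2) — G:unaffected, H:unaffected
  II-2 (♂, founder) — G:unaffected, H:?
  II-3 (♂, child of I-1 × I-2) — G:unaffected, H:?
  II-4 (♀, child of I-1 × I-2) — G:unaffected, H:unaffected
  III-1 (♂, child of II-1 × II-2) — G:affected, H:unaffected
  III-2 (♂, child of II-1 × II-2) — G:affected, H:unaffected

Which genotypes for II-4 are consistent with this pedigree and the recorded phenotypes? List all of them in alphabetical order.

II-4 ∈ {Gg HH, Gg Hh}

G/I-1 un ·: GG|Gg
G/I-2 aff ·: gg
G/II-1 un I-1×I-2: Gg
G/II-2 un ·: Gg
G/II-3 un I-1×I-2: Gg
G/II-4 un I-1×I-2: Gg
G/III-1 aff II-1×II-2: gg
G/III-2 aff II-1×II-2: gg
⇒ G over [I-1,I-2,II-1,II-2,II-3,II-4,III-1,III-2]: 2 consistent
H/I-1 un ·: HH|Hh
H/I-2 un ·: HH|Hh
H/II-1 un I-1×I-2: HH|Hh
H/II-2 ? ·: HH|Hh|hh
H/II-3 ? I-1×I-2: HH|Hh|hh
H/II-4 un I-1×I-2: HH|Hh
H/III-1 un II-1×II-2: HH|Hh
H/III-2 un II-1×II-2: HH|Hh
⇒ H over [I-1,I-2,II-1,II-2,II-3,II-4,III-1,III-2]: 216 consistent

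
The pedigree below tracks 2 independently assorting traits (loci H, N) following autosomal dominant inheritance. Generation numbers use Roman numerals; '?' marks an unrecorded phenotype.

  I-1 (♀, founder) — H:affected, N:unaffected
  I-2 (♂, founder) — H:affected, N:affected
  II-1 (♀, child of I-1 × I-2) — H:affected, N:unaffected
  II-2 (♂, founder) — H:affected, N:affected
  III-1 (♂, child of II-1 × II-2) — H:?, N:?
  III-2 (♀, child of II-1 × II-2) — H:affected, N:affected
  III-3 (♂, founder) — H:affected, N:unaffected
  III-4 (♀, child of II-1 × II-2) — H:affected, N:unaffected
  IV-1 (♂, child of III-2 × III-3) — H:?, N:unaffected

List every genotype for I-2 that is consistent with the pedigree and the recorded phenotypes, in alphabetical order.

I-2 ∈ {HH Nn, Hh Nn}

H/I-1 aff ·: Hh|HH
H/I-2 aff ·: Hh|HH
H/II-1 aff I-1×I-2: Hh|HH
H/II-2 aff ·: Hh|HH
H/III-1 ? II-1×II-2: hh|Hh|HH
H/III-2 aff II-1×II-2: Hh|HH
H/III-3 aff ·: Hh|HH
H/III-4 aff II-1×II-2: Hh|HH
H/IV-1 ? III-2×III-3: hh|Hh|HH
⇒ H over [I-1,I-2,II-1,II-2,III-1,III-2,III-3,III-4,IV-1]: 380 consistent
N/I-1 un ·: nn
N/I-2 aff ·: Nn
N/II-1 un I-1×I-2: nn
N/II-2 aff ·: Nn
N/III-1 ? II-1×II-2: nn|Nn
N/III-2 aff II-1×II-2: Nn
N/III-3 un ·: nn
N/III-4 un II-1×II-2: nn
N/IV-1 un III-2×III-3: nn
⇒ N over [I-1,I-2,II-1,II-2,III-1,III-2,III-3,III-4,IV-1]: 2 consistent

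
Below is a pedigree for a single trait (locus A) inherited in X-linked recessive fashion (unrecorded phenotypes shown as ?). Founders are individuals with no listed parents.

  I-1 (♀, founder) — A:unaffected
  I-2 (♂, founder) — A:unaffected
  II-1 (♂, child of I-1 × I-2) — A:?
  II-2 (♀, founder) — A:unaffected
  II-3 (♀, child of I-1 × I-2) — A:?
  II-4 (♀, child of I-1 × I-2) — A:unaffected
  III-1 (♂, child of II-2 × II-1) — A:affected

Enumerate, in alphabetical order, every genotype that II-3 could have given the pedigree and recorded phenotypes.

A/I-1 un ·: X^AX^A|X^AX^a
A/I-2 un ·: X^AY
A/II-1 ? I-1×I-2: X^AY|X^aY
A/II-2 un ·: X^AX^a
A/II-3 ? I-1×I-2: X^AX^A|X^AX^a
A/II-4 un I-1×I-2: X^AX^A|X^AX^a
A/III-1 aff II-2×II-1: X^aY
⇒ A over [I-1,I-2,II-1,II-2,II-3,II-4,III-1]: 9 consistent

II-3 ∈ {X^AX^A, X^AX^a}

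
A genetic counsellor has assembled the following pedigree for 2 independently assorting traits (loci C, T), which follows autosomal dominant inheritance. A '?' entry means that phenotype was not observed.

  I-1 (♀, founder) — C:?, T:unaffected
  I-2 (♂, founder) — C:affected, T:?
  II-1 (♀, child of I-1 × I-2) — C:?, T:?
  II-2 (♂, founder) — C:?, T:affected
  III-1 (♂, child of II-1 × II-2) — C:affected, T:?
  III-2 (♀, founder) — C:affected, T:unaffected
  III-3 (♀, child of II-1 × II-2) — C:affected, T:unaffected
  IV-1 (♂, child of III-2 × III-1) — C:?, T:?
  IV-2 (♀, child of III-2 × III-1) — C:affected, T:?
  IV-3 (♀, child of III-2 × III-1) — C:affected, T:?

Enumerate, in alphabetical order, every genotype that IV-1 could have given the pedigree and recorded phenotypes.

C/I-1 ? ·: cc|Cc|CC
C/I-2 aff ·: Cc|CC
C/II-1 ? I-1×I-2: cc|Cc|CC
C/II-2 ? ·: cc|Cc|CC
C/III-1 aff II-1×II-2: Cc|CC
C/III-2 aff ·: Cc|CC
C/III-3 aff II-1×II-2: Cc|CC
C/IV-1 ? III-2×III-1: cc|Cc|CC
C/IV-2 aff III-2×III-1: Cc|CC
C/IV-3 aff III-2×III-1: Cc|CC
⇒ C over [I-1,I-2,II-1,II-2,III-1,III-2,III-3,IV-1,IV-2,IV-3]: 1108 consistent
T/I-1 un ·: tt
T/I-2 ? ·: tt|Tt|TT
T/II-1 ? I-1×I-2: tt|Tt
T/II-2 aff ·: Tt
T/III-1 ? II-1×II-2: tt|Tt|TT
T/III-2 un ·: tt
T/III-3 un II-1×II-2: tt
T/IV-1 ? III-2×III-1: tt|Tt
T/IV-2 ? III-2×III-1: tt|Tt
T/IV-3 ? III-2×III-1: tt|Tt
⇒ T over [I-1,I-2,II-1,II-2,III-1,III-2,III-3,IV-1,IV-2,IV-3]: 38 consistent

IV-1 ∈ {CC Tt, CC tt, Cc Tt, Cc tt, cc Tt, cc tt}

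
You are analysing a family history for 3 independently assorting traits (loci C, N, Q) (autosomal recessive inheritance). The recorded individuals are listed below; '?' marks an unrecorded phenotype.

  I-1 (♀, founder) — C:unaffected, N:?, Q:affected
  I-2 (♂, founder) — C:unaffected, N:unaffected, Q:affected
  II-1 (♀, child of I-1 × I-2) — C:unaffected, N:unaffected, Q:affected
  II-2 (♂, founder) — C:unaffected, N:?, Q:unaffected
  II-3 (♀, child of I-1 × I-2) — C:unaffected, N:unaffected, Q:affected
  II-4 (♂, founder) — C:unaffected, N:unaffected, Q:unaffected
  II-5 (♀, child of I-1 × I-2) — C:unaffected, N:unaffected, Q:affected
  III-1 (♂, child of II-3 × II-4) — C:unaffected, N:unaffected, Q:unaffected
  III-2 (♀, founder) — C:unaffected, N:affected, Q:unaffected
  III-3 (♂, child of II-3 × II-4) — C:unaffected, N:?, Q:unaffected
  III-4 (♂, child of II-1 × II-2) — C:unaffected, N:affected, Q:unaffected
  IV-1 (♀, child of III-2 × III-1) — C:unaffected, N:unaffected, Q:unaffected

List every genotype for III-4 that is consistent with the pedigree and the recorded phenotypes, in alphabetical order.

C/I-1 un ·: CC|Cc
C/I-2 un ·: CC|Cc
C/II-1 un I-1×I-2: CC|Cc
C/II-2 un ·: CC|Cc
C/II-3 un I-1×I-2: CC|Cc
C/II-4 un ·: CC|Cc
C/II-5 un I-1×I-2: CC|Cc
C/III-1 un II-3×II-4: CC|Cc
C/III-2 un ·: CC|Cc
C/III-3 un II-3×II-4: CC|Cc
C/III-4 un II-1×II-2: CC|Cc
C/IV-1 un III-2×III-1: CC|Cc
⇒ C over [I-1,I-2,II-1,II-2,II-3,II-4,II-5,III-1,III-2,III-3,III-4,IV-1]: 1941 consistent
N/I-1 ? ·: NN|Nn|nn
N/I-2 un ·: NN|Nn
N/II-1 un I-1×I-2: Nn
N/II-2 ? ·: Nn|nn
N/II-3 un I-1×I-2: NN|Nn
N/II-4 un ·: NN|Nn
N/II-5 un I-1×I-2: NN|Nn
N/III-1 un II-3×II-4: NN|Nn
N/III-2 aff ·: nn
N/III-3 ? II-3×II-4: NN|Nn|nn
N/III-4 aff II-1×II-2: nn
N/IV-1 un III-2×III-1: Nn
⇒ N over [I-1,I-2,II-1,II-2,II-3,II-4,II-5,III-1,III-2,III-3,III-4,IV-1]: 220 consistent
Q/I-1 aff ·: qq
Q/I-2 aff ·: qq
Q/II-1 aff I-1×I-2: qq
Q/II-2 un ·: QQ|Qq
Q/II-3 aff I-1×I-2: qq
Q/II-4 un ·: QQ|Qq
Q/II-5 aff I-1×I-2: qq
Q/III-1 un II-3×II-4: Qq
Q/III-2 un ·: QQ|Qq
Q/III-3 un II-3×II-4: Qq
Q/III-4 un II-1×II-2: Qq
Q/IV-1 un III-2×III-1: QQ|Qq
⇒ Q over [I-1,I-2,II-1,II-2,II-3,II-4,II-5,III-1,III-2,III-3,III-4,IV-1]: 16 consistent

III-4 ∈ {CC nn Qq, Cc nn Qq}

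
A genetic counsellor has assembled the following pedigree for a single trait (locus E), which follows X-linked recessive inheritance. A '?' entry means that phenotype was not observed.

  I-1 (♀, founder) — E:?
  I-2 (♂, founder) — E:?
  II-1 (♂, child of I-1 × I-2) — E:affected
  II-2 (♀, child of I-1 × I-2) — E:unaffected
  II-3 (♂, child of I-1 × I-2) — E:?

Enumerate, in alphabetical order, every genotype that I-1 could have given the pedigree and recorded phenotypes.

E/I-1 ? ·: X^EX^e|X^eX^e
E/I-2 ? ·: X^EY|X^eY
E/II-1 aff I-1×I-2: X^eY
E/II-2 un I-1×I-2: X^EX^E|X^EX^e
E/II-3 ? I-1×I-2: X^EY|X^eY
⇒ E over [I-1,I-2,II-1,II-2,II-3]: 7 consistent

I-1 ∈ {X^EX^e, X^eX^e}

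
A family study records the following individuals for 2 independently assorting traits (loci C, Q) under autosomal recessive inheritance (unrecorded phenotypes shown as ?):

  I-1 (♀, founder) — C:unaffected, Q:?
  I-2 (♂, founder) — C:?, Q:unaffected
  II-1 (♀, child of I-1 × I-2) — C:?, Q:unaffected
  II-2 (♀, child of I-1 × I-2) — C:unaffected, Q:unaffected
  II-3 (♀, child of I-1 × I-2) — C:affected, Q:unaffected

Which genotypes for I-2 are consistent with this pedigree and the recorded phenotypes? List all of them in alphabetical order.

I-2 ∈ {Cc QQ, Cc Qq, cc QQ, cc Qq}

C/I-1 un ·: Cc
C/I-2 ? ·: Cc|cc
C/II-1 ? I-1×I-2: CC|Cc|cc
C/II-2 un I-1×I-2: CC|Cc
C/II-3 aff I-1×I-2: cc
⇒ C over [I-1,I-2,II-1,II-2,II-3]: 8 consistent
Q/I-1 ? ·: QQ|Qq|qq
Q/I-2 un ·: QQ|Qq
Q/II-1 un I-1×I-2: QQ|Qq
Q/II-2 un I-1×I-2: QQ|Qq
Q/II-3 un I-1×I-2: QQ|Qq
⇒ Q over [I-1,I-2,II-1,II-2,II-3]: 27 consistent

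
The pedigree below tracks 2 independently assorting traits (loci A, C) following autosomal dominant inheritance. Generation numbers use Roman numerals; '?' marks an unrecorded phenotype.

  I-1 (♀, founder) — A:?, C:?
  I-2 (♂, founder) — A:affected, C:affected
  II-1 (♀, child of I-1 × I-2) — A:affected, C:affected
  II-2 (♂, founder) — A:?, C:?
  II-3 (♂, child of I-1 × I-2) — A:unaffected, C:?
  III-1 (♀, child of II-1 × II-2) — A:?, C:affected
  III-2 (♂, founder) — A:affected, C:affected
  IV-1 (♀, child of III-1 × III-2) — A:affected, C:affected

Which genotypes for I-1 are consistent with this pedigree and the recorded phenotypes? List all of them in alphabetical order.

I-1 ∈ {Aa CC, Aa Cc, Aa cc, aa CC, aa Cc, aa cc}

A/I-1 ? ·: aa|Aa
A/I-2 aff ·: Aa
A/II-1 aff I-1×I-2: Aa|AA
A/II-2 ? ·: aa|Aa|AA
A/II-3 un I-1×I-2: aa
A/III-1 ? II-1×II-2: aa|Aa|AA
A/III-2 aff ·: Aa|AA
A/IV-1 aff III-1×III-2: Aa|AA
⇒ A over [I-1,I-2,II-1,II-2,II-3,III-1,III-2,IV-1]: 58 consistent
C/I-1 ? ·: cc|Cc|CC
C/I-2 aff ·: Cc|CC
C/II-1 aff I-1×I-2: Cc|CC
C/II-2 ? ·: cc|Cc|CC
C/II-3 ? I-1×I-2: cc|Cc|CC
C/III-1 aff II-1×II-2: Cc|CC
C/III-2 aff ·: Cc|CC
C/IV-1 aff III-1×III-2: Cc|CC
⇒ C over [I-1,I-2,II-1,II-2,II-3,III-1,III-2,IV-1]: 292 consistent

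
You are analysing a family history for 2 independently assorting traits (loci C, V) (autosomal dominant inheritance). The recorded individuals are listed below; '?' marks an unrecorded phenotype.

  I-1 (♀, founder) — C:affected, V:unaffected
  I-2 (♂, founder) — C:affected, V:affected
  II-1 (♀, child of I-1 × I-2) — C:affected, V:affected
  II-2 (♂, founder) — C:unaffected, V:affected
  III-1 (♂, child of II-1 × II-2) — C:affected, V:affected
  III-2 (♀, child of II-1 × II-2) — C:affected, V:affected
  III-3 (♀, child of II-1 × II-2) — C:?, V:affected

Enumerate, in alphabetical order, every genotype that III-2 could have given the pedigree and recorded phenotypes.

C/I-1 aff ·: Cc|CC
C/I-2 aff ·: Cc|CC
C/II-1 aff I-1×I-2: Cc|CC
C/II-2 un ·: cc
C/III-1 aff II-1×II-2: Cc
C/III-2 aff II-1×II-2: Cc
C/III-3 ? II-1×II-2: cc|Cc
⇒ C over [I-1,I-2,II-1,II-2,III-1,III-2,III-3]: 10 consistent
V/I-1 un ·: vv
V/I-2 aff ·: Vv|VV
V/II-1 aff I-1×I-2: Vv
V/II-2 aff ·: Vv|VV
V/III-1 aff II-1×II-2: Vv|VV
V/III-2 aff II-1×II-2: Vv|VV
V/III-3 aff II-1×II-2: Vv|VV
⇒ V over [I-1,I-2,II-1,II-2,III-1,III-2,III-3]: 32 consistent

III-2 ∈ {Cc VV, Cc Vv}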